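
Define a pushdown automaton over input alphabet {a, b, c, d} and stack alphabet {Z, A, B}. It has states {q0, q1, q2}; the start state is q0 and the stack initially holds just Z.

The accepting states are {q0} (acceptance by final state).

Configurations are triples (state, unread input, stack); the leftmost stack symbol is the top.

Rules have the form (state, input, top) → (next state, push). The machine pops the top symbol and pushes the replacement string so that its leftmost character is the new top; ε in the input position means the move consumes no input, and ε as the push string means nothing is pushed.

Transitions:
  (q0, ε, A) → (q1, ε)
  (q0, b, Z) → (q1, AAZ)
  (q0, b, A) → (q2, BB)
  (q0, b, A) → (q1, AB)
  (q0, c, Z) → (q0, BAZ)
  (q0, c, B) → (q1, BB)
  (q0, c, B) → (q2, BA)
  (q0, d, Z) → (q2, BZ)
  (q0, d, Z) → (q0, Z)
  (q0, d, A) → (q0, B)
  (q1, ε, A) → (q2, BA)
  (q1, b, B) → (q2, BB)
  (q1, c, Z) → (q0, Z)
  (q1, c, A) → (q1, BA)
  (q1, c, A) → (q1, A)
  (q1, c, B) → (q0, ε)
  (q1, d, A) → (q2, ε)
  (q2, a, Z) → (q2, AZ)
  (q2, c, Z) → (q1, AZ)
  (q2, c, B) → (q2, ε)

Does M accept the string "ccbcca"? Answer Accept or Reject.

No computation consumes all input and reaches a final state.

Reject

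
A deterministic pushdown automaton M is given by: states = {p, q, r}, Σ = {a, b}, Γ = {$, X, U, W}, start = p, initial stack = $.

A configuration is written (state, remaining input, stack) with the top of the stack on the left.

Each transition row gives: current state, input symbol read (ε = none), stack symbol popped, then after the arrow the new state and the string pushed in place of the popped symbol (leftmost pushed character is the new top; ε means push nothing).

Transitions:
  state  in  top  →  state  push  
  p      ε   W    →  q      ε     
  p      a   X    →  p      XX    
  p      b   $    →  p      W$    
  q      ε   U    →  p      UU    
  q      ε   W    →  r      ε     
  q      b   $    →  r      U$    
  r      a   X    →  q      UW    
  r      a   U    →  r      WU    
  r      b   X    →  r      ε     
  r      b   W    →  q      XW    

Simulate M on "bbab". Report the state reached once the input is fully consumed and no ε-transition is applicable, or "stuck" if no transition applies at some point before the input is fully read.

(p, bbab, $)
  read b, top $: go to p, push W$ → (p, bab, W$)
  ε-move, top W: go to q, push ε → (q, bab, $)
  read b, top $: go to r, push U$ → (r, ab, U$)
  read a, top U: go to r, push WU → (r, b, WU$)
  read b, top W: go to q, push XW → (q, ε, XWU$)
All input consumed; M is in state q.

q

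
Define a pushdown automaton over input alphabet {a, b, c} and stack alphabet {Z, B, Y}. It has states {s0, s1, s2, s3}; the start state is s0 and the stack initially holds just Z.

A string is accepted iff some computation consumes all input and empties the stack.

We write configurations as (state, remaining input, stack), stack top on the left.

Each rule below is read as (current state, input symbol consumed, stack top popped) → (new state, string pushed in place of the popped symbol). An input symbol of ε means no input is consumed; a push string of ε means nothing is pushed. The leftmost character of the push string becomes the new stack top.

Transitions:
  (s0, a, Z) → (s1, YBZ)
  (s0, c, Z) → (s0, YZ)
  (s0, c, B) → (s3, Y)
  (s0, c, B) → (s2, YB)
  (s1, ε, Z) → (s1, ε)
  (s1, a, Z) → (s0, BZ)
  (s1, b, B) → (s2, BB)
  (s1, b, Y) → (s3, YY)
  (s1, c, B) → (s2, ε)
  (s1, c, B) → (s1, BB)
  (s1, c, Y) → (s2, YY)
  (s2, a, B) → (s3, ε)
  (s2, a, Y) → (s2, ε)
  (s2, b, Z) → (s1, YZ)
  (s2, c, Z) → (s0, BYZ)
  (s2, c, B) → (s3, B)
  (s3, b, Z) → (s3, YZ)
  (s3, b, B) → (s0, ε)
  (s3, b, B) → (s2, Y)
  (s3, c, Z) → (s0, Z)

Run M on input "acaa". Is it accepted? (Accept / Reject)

Reject

No computation consumes all input and empties the stack.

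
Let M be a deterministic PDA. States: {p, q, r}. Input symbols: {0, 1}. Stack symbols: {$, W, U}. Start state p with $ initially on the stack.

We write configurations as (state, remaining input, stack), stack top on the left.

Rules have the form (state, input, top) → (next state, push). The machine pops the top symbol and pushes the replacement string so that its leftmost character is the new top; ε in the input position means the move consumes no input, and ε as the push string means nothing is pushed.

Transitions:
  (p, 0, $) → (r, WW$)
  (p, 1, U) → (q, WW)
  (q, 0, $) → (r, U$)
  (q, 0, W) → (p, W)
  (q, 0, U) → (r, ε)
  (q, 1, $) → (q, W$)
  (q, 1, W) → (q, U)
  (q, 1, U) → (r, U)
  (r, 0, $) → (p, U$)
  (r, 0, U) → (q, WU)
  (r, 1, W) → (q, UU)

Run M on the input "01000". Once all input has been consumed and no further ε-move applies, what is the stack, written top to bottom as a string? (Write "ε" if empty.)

WUW$

(p, 01000, $)
  read 0, top $: go to r, push WW$ → (r, 1000, WW$)
  read 1, top W: go to q, push UU → (q, 000, UUW$)
  read 0, top U: go to r, push ε → (r, 00, UW$)
  read 0, top U: go to q, push WU → (q, 0, WUW$)
  read 0, top W: go to p, push W → (p, ε, WUW$)
All input consumed in state p with stack WUW$.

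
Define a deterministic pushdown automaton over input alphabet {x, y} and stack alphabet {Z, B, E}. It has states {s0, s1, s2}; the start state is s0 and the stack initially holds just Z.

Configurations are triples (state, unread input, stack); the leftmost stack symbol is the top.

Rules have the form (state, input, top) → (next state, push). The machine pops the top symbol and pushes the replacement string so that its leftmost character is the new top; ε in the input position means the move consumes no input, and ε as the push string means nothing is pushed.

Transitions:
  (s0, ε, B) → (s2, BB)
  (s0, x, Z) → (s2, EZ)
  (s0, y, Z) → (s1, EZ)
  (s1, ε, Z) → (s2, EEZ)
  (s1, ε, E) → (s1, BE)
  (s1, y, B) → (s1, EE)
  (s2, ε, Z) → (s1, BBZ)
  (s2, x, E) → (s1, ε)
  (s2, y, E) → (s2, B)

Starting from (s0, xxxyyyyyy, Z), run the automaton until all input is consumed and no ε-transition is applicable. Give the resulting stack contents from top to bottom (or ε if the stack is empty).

BEEEEEEEEEEEEEZ

(s0, xxxyyyyyy, Z) ⊢ (s2, xxyyyyyy, EZ) ⊢ (s1, xyyyyyy, Z) ⊢ (s2, xyyyyyy, EEZ) ⊢ (s1, yyyyyy, EZ) ⊢ (s1, yyyyyy, BEZ) ⊢ (s1, yyyyy, EEEZ) ⊢ (s1, yyyyy, BEEEZ) ⊢ (s1, yyyy, EEEEEZ) ⊢ (s1, yyyy, BEEEEEZ) ⊢ (s1, yyy, EEEEEEEZ) ⊢ (s1, yyy, BEEEEEEEZ) ⊢ (s1, yy, EEEEEEEEEZ) ⊢ (s1, yy, BEEEEEEEEEZ) ⊢ (s1, y, EEEEEEEEEEEZ) ⊢ (s1, y, BEEEEEEEEEEEZ) ⊢ (s1, ε, EEEEEEEEEEEEEZ) ⊢ (s1, ε, BEEEEEEEEEEEEEZ)
All input consumed in state s1 with stack BEEEEEEEEEEEEEZ.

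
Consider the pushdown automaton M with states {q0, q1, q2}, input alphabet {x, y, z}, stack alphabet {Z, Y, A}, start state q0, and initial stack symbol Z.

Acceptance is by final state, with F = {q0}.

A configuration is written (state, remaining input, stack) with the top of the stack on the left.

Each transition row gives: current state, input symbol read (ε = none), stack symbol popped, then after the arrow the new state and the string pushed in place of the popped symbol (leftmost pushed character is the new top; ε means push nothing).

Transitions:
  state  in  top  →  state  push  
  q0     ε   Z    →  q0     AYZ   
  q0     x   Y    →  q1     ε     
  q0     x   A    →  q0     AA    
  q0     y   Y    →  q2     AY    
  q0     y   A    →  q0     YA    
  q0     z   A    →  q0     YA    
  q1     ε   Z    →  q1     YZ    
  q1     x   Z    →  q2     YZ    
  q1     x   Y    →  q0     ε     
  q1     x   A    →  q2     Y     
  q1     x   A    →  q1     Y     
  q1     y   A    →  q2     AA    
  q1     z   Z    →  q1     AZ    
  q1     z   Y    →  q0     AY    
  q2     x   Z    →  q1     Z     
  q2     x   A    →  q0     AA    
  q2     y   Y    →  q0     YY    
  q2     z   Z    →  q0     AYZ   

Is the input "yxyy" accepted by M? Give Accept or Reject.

Reject

No computation consumes all input and reaches a final state.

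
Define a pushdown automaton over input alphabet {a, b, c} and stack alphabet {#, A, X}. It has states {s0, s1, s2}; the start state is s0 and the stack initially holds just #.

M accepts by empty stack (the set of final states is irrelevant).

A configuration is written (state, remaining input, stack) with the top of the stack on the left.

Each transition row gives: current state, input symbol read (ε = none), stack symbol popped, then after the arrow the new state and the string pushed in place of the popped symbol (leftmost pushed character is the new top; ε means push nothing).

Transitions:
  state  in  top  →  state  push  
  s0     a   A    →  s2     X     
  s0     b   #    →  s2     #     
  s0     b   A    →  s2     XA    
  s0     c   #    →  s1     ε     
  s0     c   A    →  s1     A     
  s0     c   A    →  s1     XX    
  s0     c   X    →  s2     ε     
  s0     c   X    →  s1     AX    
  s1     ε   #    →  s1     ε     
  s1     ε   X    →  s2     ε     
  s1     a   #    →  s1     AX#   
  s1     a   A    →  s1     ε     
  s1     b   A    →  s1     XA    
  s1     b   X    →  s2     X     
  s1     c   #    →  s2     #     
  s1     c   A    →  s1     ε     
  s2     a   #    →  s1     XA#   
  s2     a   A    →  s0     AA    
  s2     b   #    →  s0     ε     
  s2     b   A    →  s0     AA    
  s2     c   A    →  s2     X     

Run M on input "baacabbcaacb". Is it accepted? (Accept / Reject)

One accepting computation: (s0, baacabbcaacb, #) ⊢ (s2, aacabbcaacb, #) ⊢ (s1, acabbcaacb, XA#) ⊢ (s2, acabbcaacb, A#) ⊢ (s0, cabbcaacb, AA#) ⊢ (s1, abbcaacb, AA#) ⊢ (s1, bbcaacb, A#) ⊢ (s1, bcaacb, XA#) ⊢ (s2, bcaacb, A#) ⊢ (s0, caacb, AA#) ⊢ (s1, aacb, AA#) ⊢ (s1, acb, A#) ⊢ (s1, cb, #) ⊢ (s2, b, #) ⊢ (s0, ε, ε)
All input consumed and the stack is empty.

Accept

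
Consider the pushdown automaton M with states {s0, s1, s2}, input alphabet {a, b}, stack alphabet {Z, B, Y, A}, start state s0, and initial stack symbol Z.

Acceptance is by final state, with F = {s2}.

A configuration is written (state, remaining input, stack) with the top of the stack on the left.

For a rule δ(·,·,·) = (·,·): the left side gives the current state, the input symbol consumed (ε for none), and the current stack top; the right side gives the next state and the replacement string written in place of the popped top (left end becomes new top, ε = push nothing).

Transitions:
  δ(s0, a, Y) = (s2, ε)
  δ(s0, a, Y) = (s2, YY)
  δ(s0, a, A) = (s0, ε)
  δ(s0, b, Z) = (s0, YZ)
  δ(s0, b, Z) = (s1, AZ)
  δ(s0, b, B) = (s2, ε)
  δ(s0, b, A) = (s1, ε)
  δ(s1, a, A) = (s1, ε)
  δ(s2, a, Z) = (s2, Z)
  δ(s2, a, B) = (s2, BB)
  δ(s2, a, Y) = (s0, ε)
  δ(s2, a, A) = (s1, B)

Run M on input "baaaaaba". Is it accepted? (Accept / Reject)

Reject

No computation consumes all input and reaches a final state.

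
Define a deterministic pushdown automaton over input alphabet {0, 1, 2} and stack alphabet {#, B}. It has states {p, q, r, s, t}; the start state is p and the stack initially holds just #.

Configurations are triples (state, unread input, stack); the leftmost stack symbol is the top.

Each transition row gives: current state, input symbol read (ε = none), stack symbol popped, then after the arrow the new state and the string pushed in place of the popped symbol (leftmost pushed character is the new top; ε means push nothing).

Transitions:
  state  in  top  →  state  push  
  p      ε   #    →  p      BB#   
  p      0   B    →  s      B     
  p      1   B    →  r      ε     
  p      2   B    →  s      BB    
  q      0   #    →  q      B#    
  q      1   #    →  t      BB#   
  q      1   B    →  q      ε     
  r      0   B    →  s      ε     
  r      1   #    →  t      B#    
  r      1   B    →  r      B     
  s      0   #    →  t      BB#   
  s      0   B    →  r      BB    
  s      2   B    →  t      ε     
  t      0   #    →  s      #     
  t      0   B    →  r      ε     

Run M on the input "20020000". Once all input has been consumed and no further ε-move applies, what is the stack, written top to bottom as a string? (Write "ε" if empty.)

(p, 20020000, #)
  ε-move, top #: go to p, push BB# → (p, 20020000, BB#)
  read 2, top B: go to s, push BB → (s, 0020000, BBB#)
  read 0, top B: go to r, push BB → (r, 020000, BBBB#)
  read 0, top B: go to s, push ε → (s, 20000, BBB#)
  read 2, top B: go to t, push ε → (t, 0000, BB#)
  read 0, top B: go to r, push ε → (r, 000, B#)
  read 0, top B: go to s, push ε → (s, 00, #)
  read 0, top #: go to t, push BB# → (t, 0, BB#)
  read 0, top B: go to r, push ε → (r, ε, B#)
All input consumed in state r with stack B#.

B#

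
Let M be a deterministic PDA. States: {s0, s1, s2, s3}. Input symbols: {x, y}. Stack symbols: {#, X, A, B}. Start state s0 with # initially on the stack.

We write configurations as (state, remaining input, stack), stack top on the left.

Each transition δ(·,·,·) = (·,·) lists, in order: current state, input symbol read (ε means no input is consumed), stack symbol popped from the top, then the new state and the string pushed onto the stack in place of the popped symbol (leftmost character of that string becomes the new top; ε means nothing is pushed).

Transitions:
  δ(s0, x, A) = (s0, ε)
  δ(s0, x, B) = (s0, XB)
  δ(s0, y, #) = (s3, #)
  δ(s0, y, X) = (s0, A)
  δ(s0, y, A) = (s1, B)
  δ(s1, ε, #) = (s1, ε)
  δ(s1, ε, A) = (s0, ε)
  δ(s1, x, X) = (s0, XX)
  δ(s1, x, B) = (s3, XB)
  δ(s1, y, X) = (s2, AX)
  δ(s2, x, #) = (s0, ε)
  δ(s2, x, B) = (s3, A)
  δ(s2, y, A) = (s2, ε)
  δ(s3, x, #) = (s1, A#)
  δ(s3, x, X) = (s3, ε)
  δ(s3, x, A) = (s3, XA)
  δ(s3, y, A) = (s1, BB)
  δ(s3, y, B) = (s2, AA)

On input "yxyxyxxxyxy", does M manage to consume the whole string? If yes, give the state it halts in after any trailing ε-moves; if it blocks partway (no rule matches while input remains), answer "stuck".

stuck

(s0, yxyxyxxxyxy, #) ⊢ (s3, xyxyxxxyxy, #) ⊢ (s1, yxyxxxyxy, A#) ⊢ (s0, yxyxxxyxy, #) ⊢ (s3, xyxxxyxy, #) ⊢ (s1, yxxxyxy, A#) ⊢ (s0, yxxxyxy, #) ⊢ (s3, xxxyxy, #) ⊢ (s1, xxyxy, A#) ⊢ (s0, xxyxy, #)
No transition for (s0, x, top #); M blocks with input xxyxy remaining.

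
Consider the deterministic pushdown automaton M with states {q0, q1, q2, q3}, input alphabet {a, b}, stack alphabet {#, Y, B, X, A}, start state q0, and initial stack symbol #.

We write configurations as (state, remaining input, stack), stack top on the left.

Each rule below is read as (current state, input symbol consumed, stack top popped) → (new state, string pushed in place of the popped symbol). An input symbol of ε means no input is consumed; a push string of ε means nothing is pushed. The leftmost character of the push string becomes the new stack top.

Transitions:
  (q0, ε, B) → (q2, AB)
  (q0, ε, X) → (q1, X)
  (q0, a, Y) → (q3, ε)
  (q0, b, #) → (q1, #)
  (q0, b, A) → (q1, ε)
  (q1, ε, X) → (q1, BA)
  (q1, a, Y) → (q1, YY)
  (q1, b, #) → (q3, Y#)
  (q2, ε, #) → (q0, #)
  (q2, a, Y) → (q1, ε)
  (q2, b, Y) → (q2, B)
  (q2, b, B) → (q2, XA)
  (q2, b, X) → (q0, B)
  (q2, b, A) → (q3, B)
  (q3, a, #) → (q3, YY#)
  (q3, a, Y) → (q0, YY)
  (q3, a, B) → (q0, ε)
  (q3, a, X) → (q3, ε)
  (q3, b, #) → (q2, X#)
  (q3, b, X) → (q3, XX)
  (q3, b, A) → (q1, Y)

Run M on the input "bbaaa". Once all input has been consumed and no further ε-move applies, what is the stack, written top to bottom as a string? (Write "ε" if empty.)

(q0, bbaaa, #)
  read b, top #: go to q1, push # → (q1, baaa, #)
  read b, top #: go to q3, push Y# → (q3, aaa, Y#)
  read a, top Y: go to q0, push YY → (q0, aa, YY#)
  read a, top Y: go to q3, push ε → (q3, a, Y#)
  read a, top Y: go to q0, push YY → (q0, ε, YY#)
All input consumed in state q0 with stack YY#.

YY#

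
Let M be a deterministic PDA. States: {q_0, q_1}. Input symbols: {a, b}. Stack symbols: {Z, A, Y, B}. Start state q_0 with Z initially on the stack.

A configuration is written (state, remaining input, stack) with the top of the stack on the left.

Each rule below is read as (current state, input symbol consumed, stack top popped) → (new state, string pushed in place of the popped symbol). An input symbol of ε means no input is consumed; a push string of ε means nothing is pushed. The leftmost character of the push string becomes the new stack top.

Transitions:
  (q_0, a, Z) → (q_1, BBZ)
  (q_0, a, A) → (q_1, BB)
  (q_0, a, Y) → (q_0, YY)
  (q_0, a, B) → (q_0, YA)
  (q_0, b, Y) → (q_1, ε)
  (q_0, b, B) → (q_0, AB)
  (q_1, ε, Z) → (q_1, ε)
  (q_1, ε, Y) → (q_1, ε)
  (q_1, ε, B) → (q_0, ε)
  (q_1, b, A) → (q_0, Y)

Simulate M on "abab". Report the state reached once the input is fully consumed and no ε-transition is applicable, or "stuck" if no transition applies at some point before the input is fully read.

(q_0, abab, Z)
  read a, top Z: go to q_1, push BBZ → (q_1, bab, BBZ)
  ε-move, top B: go to q_0, push ε → (q_0, bab, BZ)
  read b, top B: go to q_0, push AB → (q_0, ab, ABZ)
  read a, top A: go to q_1, push BB → (q_1, b, BBBZ)
  ε-move, top B: go to q_0, push ε → (q_0, b, BBZ)
  read b, top B: go to q_0, push AB → (q_0, ε, ABBZ)
All input consumed; M is in state q_0.

q_0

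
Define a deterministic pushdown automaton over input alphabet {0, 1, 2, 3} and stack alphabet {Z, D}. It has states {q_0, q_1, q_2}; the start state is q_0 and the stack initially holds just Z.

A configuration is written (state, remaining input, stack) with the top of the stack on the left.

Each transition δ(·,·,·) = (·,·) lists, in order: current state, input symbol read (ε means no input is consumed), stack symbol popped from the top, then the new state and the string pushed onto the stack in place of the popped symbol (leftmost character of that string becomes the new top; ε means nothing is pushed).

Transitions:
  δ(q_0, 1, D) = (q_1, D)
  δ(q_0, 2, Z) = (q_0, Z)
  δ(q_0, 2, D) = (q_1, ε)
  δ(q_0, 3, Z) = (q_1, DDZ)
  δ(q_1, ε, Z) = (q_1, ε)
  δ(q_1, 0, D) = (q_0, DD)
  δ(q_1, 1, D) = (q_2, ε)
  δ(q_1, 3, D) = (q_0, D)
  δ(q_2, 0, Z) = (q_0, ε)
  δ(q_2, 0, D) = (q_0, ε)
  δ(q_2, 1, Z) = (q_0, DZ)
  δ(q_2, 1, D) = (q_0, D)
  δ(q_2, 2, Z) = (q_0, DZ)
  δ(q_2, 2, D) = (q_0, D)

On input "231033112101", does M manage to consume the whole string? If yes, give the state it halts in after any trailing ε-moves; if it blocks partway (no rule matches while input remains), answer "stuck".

(q_0, 231033112101, Z)
  read 2, top Z: go to q_0, push Z → (q_0, 31033112101, Z)
  read 3, top Z: go to q_1, push DDZ → (q_1, 1033112101, DDZ)
  read 1, top D: go to q_2, push ε → (q_2, 033112101, DZ)
  read 0, top D: go to q_0, push ε → (q_0, 33112101, Z)
  read 3, top Z: go to q_1, push DDZ → (q_1, 3112101, DDZ)
  read 3, top D: go to q_0, push D → (q_0, 112101, DDZ)
  read 1, top D: go to q_1, push D → (q_1, 12101, DDZ)
  read 1, top D: go to q_2, push ε → (q_2, 2101, DZ)
  read 2, top D: go to q_0, push D → (q_0, 101, DZ)
  read 1, top D: go to q_1, push D → (q_1, 01, DZ)
  read 0, top D: go to q_0, push DD → (q_0, 1, DDZ)
  read 1, top D: go to q_1, push D → (q_1, ε, DDZ)
All input consumed; M is in state q_1.

q_1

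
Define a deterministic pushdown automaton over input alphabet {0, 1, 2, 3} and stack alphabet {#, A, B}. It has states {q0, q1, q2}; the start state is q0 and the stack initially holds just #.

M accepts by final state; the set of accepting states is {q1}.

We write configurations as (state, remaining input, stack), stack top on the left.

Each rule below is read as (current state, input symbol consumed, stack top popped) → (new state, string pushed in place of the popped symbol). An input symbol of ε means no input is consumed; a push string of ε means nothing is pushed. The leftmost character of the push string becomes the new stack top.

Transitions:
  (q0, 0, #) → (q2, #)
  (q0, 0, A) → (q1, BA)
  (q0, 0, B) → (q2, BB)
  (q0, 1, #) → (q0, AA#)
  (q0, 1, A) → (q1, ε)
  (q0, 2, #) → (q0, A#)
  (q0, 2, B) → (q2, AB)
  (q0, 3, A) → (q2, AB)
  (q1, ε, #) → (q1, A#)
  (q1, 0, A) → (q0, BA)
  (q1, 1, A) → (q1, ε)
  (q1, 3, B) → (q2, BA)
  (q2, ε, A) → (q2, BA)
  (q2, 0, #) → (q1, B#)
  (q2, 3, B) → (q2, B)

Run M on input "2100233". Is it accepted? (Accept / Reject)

(q0, 2100233, #)
  read 2, top #: go to q0, push A# → (q0, 100233, A#)
  read 1, top A: go to q1, push ε → (q1, 00233, #)
  ε-move, top #: go to q1, push A# → (q1, 00233, A#)
  read 0, top A: go to q0, push BA → (q0, 0233, BA#)
  read 0, top B: go to q2, push BB → (q2, 233, BBA#)
No transition applies at (q2, 233, BBA#); input not fully consumed.

Reject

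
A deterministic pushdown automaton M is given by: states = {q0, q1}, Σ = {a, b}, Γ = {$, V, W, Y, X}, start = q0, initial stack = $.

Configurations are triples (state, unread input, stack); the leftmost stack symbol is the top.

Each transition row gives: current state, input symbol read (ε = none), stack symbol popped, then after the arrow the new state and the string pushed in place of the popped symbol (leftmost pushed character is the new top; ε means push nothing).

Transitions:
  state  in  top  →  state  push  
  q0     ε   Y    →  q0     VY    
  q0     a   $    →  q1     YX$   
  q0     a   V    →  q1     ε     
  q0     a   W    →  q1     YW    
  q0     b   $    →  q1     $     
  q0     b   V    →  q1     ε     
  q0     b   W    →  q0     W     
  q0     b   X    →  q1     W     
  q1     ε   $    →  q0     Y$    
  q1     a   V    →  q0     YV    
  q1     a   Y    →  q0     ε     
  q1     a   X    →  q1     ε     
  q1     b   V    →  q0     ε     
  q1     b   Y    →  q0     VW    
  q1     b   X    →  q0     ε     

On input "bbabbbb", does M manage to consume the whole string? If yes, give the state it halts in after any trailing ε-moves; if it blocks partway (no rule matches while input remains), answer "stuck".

(q0, bbabbbb, $)
  read b, top $: go to q1, push $ → (q1, babbbb, $)
  ε-move, top $: go to q0, push Y$ → (q0, babbbb, Y$)
  ε-move, top Y: go to q0, push VY → (q0, babbbb, VY$)
  read b, top V: go to q1, push ε → (q1, abbbb, Y$)
  read a, top Y: go to q0, push ε → (q0, bbbb, $)
  read b, top $: go to q1, push $ → (q1, bbb, $)
  ε-move, top $: go to q0, push Y$ → (q0, bbb, Y$)
  ε-move, top Y: go to q0, push VY → (q0, bbb, VY$)
  read b, top V: go to q1, push ε → (q1, bb, Y$)
  read b, top Y: go to q0, push VW → (q0, b, VW$)
  read b, top V: go to q1, push ε → (q1, ε, W$)
All input consumed; M is in state q1.

q1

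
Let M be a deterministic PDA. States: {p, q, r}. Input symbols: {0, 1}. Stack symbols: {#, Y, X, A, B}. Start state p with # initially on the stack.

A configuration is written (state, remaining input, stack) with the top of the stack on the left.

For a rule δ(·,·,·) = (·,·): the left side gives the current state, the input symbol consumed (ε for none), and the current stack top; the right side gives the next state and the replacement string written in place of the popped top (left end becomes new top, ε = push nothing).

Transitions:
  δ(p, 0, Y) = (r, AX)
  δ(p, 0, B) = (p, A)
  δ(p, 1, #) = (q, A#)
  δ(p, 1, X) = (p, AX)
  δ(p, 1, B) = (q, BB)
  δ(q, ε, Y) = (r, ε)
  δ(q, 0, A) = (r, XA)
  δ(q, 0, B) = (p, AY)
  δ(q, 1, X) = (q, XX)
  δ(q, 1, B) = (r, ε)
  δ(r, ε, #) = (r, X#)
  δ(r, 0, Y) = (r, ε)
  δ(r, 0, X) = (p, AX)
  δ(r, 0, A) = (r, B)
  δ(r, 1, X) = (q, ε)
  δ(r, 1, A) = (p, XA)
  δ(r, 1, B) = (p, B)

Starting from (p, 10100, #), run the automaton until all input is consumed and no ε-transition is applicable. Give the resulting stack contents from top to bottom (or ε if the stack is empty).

AXA#

(p, 10100, #)
  read 1, top #: go to q, push A# → (q, 0100, A#)
  read 0, top A: go to r, push XA → (r, 100, XA#)
  read 1, top X: go to q, push ε → (q, 00, A#)
  read 0, top A: go to r, push XA → (r, 0, XA#)
  read 0, top X: go to p, push AX → (p, ε, AXA#)
All input consumed in state p with stack AXA#.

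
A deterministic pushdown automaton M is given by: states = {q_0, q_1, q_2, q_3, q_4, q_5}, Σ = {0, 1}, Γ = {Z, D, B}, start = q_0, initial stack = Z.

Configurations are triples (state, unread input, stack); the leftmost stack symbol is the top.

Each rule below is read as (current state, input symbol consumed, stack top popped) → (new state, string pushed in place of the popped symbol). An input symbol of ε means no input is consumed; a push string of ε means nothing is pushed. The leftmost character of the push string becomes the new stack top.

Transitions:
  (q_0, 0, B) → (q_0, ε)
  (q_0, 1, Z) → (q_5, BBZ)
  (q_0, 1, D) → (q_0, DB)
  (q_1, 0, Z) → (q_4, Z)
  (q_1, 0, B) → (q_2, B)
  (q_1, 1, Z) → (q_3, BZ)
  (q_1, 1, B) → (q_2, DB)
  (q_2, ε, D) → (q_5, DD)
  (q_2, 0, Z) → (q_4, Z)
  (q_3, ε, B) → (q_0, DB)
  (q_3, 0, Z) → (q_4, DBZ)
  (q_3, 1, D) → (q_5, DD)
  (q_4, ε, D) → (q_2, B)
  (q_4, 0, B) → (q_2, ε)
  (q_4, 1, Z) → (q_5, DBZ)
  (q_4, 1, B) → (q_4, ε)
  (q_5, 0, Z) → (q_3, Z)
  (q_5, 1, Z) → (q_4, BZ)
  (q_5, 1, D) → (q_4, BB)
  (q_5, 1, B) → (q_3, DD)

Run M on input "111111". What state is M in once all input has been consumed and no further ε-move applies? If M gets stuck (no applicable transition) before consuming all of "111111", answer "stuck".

q_2

(q_0, 111111, Z) ⊢ (q_5, 11111, BBZ) ⊢ (q_3, 1111, DDBZ) ⊢ (q_5, 111, DDDBZ) ⊢ (q_4, 11, BBDDBZ) ⊢ (q_4, 1, BDDBZ) ⊢ (q_4, ε, DDBZ) ⊢ (q_2, ε, BDBZ)
All input consumed; M is in state q_2.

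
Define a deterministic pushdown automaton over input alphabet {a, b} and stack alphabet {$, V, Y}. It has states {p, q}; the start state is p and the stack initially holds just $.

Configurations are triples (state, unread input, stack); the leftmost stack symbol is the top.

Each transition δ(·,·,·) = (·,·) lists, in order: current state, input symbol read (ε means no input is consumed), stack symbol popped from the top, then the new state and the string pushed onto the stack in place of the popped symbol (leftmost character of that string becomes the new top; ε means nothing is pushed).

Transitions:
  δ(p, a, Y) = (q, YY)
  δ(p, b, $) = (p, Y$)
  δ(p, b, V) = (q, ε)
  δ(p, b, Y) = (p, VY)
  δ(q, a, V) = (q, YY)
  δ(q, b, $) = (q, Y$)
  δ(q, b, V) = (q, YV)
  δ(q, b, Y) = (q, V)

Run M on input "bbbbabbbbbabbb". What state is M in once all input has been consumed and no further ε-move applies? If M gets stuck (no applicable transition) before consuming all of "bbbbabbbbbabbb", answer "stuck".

(p, bbbbabbbbbabbb, $)
  read b, top $: go to p, push Y$ → (p, bbbabbbbbabbb, Y$)
  read b, top Y: go to p, push VY → (p, bbabbbbbabbb, VY$)
  read b, top V: go to q, push ε → (q, babbbbbabbb, Y$)
  read b, top Y: go to q, push V → (q, abbbbbabbb, V$)
  read a, top V: go to q, push YY → (q, bbbbbabbb, YY$)
  read b, top Y: go to q, push V → (q, bbbbabbb, VY$)
  read b, top V: go to q, push YV → (q, bbbabbb, YVY$)
  read b, top Y: go to q, push V → (q, bbabbb, VVY$)
  read b, top V: go to q, push YV → (q, babbb, YVVY$)
  read b, top Y: go to q, push V → (q, abbb, VVVY$)
  read a, top V: go to q, push YY → (q, bbb, YYVVY$)
  read b, top Y: go to q, push V → (q, bb, VYVVY$)
  read b, top V: go to q, push YV → (q, b, YVYVVY$)
  read b, top Y: go to q, push V → (q, ε, VVYVVY$)
All input consumed; M is in state q.

q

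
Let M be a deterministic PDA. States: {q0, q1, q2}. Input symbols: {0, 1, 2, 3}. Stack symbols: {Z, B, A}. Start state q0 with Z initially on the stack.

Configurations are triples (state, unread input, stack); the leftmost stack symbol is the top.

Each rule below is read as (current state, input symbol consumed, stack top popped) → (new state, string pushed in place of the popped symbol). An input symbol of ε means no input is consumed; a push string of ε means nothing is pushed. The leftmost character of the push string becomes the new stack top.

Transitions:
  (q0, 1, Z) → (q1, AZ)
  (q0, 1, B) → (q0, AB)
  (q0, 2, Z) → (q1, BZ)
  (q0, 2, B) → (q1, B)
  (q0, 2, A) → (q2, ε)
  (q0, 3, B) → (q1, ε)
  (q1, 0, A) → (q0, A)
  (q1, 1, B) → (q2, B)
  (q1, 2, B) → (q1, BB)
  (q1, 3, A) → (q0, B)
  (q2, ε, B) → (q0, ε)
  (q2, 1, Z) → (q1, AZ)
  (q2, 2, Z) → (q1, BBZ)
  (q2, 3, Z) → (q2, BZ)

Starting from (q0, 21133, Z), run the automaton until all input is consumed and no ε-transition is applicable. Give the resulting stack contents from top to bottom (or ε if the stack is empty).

Z

(q0, 21133, Z) ⊢ (q1, 1133, BZ) ⊢ (q2, 133, BZ) ⊢ (q0, 133, Z) ⊢ (q1, 33, AZ) ⊢ (q0, 3, BZ) ⊢ (q1, ε, Z)
All input consumed in state q1 with stack Z.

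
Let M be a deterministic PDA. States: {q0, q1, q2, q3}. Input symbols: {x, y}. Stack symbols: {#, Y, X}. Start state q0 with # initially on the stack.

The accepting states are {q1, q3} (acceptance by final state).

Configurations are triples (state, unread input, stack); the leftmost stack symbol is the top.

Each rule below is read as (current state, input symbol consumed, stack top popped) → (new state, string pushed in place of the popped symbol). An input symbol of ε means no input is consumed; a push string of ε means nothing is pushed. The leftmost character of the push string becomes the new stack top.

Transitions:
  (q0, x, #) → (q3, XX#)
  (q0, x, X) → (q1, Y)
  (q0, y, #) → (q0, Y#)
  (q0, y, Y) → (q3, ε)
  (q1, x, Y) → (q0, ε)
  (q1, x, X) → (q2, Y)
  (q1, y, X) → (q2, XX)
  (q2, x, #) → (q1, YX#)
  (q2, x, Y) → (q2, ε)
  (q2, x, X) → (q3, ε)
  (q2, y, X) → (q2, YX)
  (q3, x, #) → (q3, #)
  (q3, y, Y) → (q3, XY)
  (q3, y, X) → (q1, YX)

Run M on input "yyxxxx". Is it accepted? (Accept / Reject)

Accept

(q0, yyxxxx, #)
  read y, top #: go to q0, push Y# → (q0, yxxxx, Y#)
  read y, top Y: go to q3, push ε → (q3, xxxx, #)
  read x, top #: go to q3, push # → (q3, xxx, #)
  read x, top #: go to q3, push # → (q3, xx, #)
  read x, top #: go to q3, push # → (q3, x, #)
  read x, top #: go to q3, push # → (q3, ε, #)
All input consumed; state q3 ∈ F.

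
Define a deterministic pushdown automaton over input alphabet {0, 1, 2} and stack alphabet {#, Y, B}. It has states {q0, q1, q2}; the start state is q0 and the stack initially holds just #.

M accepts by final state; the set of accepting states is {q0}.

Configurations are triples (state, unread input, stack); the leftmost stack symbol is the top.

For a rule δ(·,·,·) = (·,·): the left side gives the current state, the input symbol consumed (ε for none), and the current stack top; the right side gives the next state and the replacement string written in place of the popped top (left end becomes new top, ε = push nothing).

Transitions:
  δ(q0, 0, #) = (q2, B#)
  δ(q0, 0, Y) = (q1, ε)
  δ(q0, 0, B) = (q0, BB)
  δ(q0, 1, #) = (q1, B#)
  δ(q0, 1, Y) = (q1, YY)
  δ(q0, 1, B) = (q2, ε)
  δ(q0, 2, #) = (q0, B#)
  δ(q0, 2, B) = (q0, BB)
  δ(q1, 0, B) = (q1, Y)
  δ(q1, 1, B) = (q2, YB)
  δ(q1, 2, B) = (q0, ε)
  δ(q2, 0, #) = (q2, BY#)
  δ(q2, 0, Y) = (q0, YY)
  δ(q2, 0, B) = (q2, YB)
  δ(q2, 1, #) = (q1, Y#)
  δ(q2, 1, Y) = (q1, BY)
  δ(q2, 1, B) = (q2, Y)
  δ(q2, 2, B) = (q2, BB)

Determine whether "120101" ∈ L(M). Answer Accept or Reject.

Reject

(q0, 120101, #)
  read 1, top #: go to q1, push B# → (q1, 20101, B#)
  read 2, top B: go to q0, push ε → (q0, 0101, #)
  read 0, top #: go to q2, push B# → (q2, 101, B#)
  read 1, top B: go to q2, push Y → (q2, 01, Y#)
  read 0, top Y: go to q0, push YY → (q0, 1, YY#)
  read 1, top Y: go to q1, push YY → (q1, ε, YYY#)
All input consumed; state q1 ∉ F and no further ε-move applies.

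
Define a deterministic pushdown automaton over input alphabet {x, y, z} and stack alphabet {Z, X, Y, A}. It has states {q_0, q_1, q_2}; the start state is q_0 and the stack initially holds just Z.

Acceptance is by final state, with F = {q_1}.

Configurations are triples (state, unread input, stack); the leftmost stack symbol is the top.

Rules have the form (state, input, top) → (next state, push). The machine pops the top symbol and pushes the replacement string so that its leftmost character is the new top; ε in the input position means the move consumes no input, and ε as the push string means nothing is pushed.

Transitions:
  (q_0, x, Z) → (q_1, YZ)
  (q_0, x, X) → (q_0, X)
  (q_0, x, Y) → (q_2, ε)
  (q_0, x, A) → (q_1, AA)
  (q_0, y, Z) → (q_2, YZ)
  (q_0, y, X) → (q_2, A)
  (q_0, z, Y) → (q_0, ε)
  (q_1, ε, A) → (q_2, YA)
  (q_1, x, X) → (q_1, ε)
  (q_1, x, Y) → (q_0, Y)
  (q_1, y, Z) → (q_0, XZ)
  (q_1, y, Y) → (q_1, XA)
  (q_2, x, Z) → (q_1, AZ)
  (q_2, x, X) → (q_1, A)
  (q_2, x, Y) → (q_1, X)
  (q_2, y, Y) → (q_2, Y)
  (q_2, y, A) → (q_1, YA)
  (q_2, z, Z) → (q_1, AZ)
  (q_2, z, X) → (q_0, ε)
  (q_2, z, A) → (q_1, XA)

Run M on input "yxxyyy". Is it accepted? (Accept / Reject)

(q_0, yxxyyy, Z)
  read y, top Z: go to q_2, push YZ → (q_2, xxyyy, YZ)
  read x, top Y: go to q_1, push X → (q_1, xyyy, XZ)
  read x, top X: go to q_1, push ε → (q_1, yyy, Z)
  read y, top Z: go to q_0, push XZ → (q_0, yy, XZ)
  read y, top X: go to q_2, push A → (q_2, y, AZ)
  read y, top A: go to q_1, push YA → (q_1, ε, YAZ)
All input consumed; state q_1 ∈ F.

Accept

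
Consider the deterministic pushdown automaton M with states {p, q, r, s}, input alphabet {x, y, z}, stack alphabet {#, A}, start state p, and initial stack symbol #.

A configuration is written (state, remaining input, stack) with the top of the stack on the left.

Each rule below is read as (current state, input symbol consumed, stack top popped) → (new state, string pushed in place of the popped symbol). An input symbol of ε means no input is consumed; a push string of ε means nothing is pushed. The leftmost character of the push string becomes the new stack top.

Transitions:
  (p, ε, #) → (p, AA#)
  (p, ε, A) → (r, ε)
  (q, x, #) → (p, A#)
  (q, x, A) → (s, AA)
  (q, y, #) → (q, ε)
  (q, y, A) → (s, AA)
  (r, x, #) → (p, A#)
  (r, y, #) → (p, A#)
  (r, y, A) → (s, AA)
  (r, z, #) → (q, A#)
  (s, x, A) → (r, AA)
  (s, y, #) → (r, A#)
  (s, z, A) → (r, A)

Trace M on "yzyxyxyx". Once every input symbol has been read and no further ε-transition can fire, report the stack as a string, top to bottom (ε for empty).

(p, yzyxyxyx, #)
  ε-move, top #: go to p, push AA# → (p, yzyxyxyx, AA#)
  ε-move, top A: go to r, push ε → (r, yzyxyxyx, A#)
  read y, top A: go to s, push AA → (s, zyxyxyx, AA#)
  read z, top A: go to r, push A → (r, yxyxyx, AA#)
  read y, top A: go to s, push AA → (s, xyxyx, AAA#)
  read x, top A: go to r, push AA → (r, yxyx, AAAA#)
  read y, top A: go to s, push AA → (s, xyx, AAAAA#)
  read x, top A: go to r, push AA → (r, yx, AAAAAA#)
  read y, top A: go to s, push AA → (s, x, AAAAAAA#)
  read x, top A: go to r, push AA → (r, ε, AAAAAAAA#)
All input consumed in state r with stack AAAAAAAA#.

AAAAAAAA#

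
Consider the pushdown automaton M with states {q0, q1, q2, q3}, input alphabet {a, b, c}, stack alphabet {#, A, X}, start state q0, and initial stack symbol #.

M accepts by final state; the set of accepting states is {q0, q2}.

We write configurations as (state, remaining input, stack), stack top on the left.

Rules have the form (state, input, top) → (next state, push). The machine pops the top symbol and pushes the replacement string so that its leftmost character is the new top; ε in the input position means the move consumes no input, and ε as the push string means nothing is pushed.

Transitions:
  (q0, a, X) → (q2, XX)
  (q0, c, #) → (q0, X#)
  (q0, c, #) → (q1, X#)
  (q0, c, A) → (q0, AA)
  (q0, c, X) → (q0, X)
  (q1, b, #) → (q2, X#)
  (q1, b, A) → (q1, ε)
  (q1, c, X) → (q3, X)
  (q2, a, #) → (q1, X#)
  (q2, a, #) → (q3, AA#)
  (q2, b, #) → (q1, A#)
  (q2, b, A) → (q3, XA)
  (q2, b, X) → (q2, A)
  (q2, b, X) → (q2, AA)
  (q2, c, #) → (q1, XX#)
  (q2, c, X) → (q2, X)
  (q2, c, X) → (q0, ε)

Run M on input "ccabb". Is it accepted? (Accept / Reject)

No computation consumes all input and reaches a final state.

Reject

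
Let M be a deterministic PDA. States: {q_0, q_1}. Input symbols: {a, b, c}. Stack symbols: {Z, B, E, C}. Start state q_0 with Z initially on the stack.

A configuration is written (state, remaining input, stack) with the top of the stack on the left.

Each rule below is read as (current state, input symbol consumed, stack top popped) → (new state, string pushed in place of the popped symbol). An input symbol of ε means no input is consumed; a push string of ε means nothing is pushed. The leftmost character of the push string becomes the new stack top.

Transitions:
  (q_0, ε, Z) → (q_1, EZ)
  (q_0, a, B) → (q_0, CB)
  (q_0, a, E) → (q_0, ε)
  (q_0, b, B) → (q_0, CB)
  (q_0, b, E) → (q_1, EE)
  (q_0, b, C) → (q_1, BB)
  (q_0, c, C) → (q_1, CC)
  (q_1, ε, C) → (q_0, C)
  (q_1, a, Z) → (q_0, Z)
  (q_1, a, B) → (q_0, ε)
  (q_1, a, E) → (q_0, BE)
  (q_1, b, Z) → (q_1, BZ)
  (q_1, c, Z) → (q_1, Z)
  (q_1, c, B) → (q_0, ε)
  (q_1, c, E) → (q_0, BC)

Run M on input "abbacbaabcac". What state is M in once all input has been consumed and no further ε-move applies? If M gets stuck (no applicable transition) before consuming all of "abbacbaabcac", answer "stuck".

(q_0, abbacbaabcac, Z) ⊢ (q_1, abbacbaabcac, EZ) ⊢ (q_0, bbacbaabcac, BEZ) ⊢ (q_0, bacbaabcac, CBEZ) ⊢ (q_1, acbaabcac, BBBEZ) ⊢ (q_0, cbaabcac, BBEZ)
No transition for (q_0, c, top B); M blocks with input cbaabcac remaining.

stuck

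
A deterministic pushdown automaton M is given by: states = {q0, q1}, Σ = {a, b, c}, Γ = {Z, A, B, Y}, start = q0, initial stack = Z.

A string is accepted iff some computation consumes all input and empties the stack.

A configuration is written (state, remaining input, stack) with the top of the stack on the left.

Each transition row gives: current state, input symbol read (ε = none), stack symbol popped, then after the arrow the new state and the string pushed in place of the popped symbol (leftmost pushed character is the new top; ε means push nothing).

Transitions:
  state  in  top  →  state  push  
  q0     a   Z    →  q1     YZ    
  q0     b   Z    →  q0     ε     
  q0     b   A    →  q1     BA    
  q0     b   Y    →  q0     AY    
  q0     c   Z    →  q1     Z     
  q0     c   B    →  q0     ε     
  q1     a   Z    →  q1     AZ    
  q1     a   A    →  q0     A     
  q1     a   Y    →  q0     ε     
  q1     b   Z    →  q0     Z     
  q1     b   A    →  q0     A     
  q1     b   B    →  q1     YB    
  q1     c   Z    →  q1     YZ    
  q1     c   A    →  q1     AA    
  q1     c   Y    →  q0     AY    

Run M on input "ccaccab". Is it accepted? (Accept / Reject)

(q0, ccaccab, Z) ⊢ (q1, caccab, Z) ⊢ (q1, accab, YZ) ⊢ (q0, ccab, Z) ⊢ (q1, cab, Z) ⊢ (q1, ab, YZ) ⊢ (q0, b, Z) ⊢ (q0, ε, ε)
All input consumed and the stack is empty.

Accept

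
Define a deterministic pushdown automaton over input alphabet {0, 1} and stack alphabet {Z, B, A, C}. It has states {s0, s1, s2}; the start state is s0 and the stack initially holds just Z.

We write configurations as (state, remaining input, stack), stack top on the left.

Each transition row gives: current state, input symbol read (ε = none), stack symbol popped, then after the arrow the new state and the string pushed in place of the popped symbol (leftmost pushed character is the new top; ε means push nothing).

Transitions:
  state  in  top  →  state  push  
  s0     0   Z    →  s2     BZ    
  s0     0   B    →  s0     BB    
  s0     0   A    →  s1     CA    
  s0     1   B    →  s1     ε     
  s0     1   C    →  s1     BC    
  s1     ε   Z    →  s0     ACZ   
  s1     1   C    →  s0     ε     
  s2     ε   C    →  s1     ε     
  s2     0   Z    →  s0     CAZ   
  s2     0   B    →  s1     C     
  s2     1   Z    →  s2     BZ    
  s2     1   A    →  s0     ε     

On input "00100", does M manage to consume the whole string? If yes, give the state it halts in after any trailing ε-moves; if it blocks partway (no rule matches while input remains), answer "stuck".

(s0, 00100, Z)
  read 0, top Z: go to s2, push BZ → (s2, 0100, BZ)
  read 0, top B: go to s1, push C → (s1, 100, CZ)
  read 1, top C: go to s0, push ε → (s0, 00, Z)
  read 0, top Z: go to s2, push BZ → (s2, 0, BZ)
  read 0, top B: go to s1, push C → (s1, ε, CZ)
All input consumed; M is in state s1.

s1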